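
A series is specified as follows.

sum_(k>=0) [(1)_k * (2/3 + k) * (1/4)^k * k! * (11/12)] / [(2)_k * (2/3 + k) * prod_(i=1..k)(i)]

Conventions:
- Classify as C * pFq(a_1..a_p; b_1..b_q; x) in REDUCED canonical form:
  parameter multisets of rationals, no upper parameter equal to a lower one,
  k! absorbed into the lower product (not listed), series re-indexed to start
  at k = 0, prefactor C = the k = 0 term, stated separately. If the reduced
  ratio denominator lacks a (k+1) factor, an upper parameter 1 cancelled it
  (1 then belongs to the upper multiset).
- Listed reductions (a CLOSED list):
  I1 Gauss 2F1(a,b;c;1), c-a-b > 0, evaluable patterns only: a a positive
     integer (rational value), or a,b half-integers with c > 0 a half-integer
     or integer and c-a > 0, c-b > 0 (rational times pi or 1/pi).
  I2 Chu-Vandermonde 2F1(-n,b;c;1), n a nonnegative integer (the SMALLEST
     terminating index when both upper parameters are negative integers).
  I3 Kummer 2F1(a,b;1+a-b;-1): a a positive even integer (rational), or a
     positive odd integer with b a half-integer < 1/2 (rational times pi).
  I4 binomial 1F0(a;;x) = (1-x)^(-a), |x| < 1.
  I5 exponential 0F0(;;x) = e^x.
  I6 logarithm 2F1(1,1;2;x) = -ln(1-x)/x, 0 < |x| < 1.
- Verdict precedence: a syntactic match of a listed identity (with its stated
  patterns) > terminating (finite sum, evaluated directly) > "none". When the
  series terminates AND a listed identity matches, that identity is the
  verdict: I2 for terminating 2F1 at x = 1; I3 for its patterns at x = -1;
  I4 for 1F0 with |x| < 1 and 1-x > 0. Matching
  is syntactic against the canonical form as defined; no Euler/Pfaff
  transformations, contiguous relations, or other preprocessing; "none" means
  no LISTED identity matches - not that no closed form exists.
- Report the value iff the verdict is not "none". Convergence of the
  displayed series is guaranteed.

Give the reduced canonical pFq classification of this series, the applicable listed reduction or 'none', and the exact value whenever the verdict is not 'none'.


Canonical form: C = 11/12 times 2F1 with upper {1, 1}, lower {2}, x = 1/4. Verdict: this is logarithm (I6) (the logarithm: parameters (1,1;2), x = 1/4). Value: (-11/3) * ln(3/4).

Structural cue: t_0 = 11/12 here, and the product of the first k integers (prefactor 11/12) is k!.
Consecutive-term ratio: r(k) = (1/4) * (k+1) (k+1) / [(k+2) (k+1)] - rational in k. x = (1/4); t_0 = 11/12; negate the roots.


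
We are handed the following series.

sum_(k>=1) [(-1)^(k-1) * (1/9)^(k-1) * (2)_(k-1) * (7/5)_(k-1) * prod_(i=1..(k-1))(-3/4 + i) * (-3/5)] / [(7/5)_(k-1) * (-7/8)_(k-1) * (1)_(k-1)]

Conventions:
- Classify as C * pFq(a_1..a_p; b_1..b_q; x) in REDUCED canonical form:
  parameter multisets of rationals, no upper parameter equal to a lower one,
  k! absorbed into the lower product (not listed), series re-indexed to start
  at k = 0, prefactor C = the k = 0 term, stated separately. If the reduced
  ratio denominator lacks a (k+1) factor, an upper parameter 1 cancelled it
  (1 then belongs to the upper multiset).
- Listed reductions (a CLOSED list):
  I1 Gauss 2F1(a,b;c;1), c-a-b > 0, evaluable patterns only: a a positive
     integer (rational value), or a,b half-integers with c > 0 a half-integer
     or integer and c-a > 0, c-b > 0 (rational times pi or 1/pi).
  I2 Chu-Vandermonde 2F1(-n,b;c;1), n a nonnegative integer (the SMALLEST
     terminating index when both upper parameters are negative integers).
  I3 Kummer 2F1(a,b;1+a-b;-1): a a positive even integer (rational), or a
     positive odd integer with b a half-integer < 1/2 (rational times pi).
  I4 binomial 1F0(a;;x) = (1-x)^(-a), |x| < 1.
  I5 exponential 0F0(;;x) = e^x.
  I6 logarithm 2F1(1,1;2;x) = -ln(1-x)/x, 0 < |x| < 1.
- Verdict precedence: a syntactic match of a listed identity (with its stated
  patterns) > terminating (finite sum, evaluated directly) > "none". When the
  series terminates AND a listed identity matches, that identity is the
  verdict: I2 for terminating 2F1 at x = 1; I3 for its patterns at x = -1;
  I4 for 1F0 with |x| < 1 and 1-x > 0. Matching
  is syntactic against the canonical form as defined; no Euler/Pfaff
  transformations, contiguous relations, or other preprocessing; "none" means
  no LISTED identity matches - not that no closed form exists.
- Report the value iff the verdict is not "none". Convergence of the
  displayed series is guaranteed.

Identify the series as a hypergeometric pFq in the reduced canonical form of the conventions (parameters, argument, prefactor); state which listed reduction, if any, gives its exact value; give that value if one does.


The series (x = -1/9) is 2F1: upper {1/4, 2}, lower {-7/8}, prefactor -3/5. Verdict: none (x = -1/9): each listed identity misses the multisets {1/4, 2} ; {-7/8}.

First insight: t_0 = -3/5 here, and the running product (C = -3/5, x = -1/9) telescopes to a rising factorial.
Ratio: r(k) = (-1/9) * (k+1/4) (k+2) / [(k-7/8) (k+1)] ; factor over Q: parameters, x = (-1/9), and C = -3/5.


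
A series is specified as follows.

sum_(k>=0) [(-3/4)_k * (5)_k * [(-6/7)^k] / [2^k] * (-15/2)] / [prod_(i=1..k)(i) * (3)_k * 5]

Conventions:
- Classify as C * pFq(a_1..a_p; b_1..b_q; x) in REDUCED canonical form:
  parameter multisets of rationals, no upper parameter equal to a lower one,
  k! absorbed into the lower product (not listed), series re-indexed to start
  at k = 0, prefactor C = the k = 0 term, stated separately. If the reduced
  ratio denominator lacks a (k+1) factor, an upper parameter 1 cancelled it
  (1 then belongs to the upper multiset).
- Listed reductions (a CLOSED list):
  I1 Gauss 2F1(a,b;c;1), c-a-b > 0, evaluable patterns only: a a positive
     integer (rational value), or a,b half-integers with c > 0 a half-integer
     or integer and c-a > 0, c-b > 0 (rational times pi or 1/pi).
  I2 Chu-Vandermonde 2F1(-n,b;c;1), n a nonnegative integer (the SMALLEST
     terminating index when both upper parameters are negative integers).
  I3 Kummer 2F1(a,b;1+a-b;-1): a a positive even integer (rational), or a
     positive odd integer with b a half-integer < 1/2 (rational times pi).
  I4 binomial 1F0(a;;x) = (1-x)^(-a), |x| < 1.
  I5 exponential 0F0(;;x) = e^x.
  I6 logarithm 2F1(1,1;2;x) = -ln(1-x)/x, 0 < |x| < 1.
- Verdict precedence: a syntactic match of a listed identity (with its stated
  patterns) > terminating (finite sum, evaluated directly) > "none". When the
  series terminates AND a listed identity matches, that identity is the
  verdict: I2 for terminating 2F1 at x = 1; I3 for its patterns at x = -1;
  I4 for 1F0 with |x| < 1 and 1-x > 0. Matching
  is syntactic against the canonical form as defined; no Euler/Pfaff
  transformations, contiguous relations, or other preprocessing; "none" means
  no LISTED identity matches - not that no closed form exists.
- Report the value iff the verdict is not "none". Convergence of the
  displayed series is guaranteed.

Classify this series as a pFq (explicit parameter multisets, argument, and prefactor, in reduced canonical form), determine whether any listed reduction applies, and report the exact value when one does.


With C = -3/2: the canonical form is 2F1(-3/4, 5; 3; -3/7). Verdict: none - this 2F1 at x = -3/7 matches no listed pattern, and upper {-3/4, 5} holds no stopper.

Key observation: t_0 = -3/2 here, and the two k-th powers (prefactor -3/2) combine into one argument.
Consecutive-term ratio: r(k) = (-3/7) * (k-3/4) (k+5) / [(k+3) (k+1)] - poly over poly, x = (-3/7) from leading terms; C = -3/2 at k = 0.


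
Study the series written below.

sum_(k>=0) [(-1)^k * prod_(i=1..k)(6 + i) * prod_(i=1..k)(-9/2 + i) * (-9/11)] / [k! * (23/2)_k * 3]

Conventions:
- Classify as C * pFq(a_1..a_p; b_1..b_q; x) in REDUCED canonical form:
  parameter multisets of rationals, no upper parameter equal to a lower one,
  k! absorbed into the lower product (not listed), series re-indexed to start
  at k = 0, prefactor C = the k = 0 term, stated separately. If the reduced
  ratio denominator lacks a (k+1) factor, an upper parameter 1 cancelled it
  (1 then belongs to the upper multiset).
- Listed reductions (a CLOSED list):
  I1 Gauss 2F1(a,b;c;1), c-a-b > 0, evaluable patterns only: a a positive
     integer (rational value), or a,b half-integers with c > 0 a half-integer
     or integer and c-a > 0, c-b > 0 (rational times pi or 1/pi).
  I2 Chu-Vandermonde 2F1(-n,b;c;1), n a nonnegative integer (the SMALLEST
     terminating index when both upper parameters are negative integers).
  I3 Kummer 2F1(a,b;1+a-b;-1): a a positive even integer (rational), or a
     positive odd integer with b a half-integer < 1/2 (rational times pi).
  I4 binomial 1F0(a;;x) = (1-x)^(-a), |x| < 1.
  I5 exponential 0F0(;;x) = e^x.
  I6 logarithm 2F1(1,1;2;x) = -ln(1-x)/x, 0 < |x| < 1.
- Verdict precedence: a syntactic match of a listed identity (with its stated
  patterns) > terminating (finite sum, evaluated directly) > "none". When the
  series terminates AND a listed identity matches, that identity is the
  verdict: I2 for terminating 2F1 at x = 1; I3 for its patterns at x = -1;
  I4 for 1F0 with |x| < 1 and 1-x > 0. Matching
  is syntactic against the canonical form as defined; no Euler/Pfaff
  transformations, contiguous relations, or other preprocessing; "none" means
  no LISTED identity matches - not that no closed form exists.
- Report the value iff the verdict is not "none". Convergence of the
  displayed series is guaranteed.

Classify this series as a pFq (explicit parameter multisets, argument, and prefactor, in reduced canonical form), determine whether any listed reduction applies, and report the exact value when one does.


The tell: with t_0 = -3/11, the running product (prefactor -3/11) telescopes to a rising factorial.
Term ratio: r(k) = (-1) * (k-7/2) (k+7) / [(k+23/2) (k+1)] - rational in k, leading ratio (-1); with t_0 = -3/11, classification follows.

With C = -3/11: the canonical form is 2F1(-7/2, 7; 23/2; -1). Verdict at x = -1: Kummer's theorem (I3) matches (x = -1; c = 23/2 equals 1+a-b for upper {-7/2, 7}: listed pattern). Hence: (-3968055/8388608) * pi.


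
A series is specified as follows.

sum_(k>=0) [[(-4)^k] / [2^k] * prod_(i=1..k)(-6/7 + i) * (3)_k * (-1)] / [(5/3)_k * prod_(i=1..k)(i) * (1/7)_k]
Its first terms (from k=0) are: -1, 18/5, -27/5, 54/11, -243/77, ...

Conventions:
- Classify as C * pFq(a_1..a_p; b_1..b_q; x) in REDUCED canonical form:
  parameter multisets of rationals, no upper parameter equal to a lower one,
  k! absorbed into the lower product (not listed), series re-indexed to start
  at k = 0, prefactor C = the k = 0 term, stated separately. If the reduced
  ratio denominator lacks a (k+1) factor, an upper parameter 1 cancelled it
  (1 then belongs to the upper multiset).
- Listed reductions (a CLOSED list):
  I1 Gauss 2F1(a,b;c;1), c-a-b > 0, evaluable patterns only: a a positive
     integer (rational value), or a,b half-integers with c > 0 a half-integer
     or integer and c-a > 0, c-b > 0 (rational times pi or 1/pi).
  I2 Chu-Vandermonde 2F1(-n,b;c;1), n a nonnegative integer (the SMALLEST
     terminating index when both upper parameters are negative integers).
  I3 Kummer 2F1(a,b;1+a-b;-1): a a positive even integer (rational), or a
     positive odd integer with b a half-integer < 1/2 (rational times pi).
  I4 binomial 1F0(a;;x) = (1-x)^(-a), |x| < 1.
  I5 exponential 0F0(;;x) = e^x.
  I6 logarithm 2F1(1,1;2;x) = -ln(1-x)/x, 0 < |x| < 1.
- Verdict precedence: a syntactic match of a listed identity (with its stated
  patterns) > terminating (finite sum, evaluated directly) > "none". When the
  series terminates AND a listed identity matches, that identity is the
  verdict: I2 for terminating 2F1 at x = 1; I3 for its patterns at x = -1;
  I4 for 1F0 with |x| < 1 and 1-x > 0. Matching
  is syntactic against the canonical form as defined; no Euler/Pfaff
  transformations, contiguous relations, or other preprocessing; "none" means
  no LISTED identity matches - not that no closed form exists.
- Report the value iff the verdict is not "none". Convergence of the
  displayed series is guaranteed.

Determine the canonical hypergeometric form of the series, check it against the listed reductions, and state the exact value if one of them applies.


Key observation: t_0 being -1, the product of the first k integers (C = -1) is k!.
Term ratio: r(k) = (-2) * (k+3) / [(k+5/3) (k+1)] - rational in k. x = (-2); t_0 = -1; negate the roots.

The series (x = -2) is 1F1: upper {3}, lower {5/3}, prefactor -1. Verdict: none. A 1F1 with upper {3} fits none of I1-I6 at x = -2; the sum runs forever.


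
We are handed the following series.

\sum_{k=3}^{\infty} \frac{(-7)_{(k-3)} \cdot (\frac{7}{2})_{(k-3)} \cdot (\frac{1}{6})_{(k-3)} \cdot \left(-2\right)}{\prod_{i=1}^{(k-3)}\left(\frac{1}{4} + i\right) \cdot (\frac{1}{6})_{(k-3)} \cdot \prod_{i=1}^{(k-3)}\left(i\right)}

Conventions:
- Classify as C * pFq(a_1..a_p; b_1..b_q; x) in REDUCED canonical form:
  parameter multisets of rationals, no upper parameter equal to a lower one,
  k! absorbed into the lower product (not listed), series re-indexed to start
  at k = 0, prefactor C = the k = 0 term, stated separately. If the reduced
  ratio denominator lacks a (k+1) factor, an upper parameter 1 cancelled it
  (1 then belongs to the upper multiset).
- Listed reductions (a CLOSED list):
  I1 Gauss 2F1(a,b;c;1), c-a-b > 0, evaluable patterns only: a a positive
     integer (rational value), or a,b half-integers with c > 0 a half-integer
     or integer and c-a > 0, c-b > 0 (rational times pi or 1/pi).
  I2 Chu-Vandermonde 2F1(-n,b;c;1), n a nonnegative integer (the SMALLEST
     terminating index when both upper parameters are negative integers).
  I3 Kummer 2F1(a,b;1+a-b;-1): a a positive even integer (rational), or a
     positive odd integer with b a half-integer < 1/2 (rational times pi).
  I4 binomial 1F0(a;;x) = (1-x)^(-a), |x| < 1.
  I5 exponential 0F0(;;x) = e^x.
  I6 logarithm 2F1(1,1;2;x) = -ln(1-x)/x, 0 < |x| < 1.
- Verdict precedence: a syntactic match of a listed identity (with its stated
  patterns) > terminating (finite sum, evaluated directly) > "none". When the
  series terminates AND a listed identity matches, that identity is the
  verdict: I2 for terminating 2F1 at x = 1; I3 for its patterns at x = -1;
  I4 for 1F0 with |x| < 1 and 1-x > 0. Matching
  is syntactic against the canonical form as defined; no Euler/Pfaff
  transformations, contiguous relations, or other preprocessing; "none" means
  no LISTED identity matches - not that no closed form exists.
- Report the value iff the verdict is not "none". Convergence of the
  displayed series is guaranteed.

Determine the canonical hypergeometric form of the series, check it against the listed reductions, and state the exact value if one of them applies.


The tell: t_0 being -2, the product of the first k integers (prefactor -2) is k!.
Ratio: r(k) = 1 * (k-7) (k+\frac{7}{2}) / [(k+\frac{5}{4}) (k+1)] - rational in k, leading ratio 1; with t_0 = -2, classification follows.

With C = -2: the canonical form is 2F1(-7, \frac{7}{2}; \frac{5}{4}; 1). Verdict at x = 1: Vandermonde's identity (I2) matches (terminating 2F1 at x = 1 with n = 7, b = 7/2, c = \frac{5}{4}). Sum: \frac{66}{32045}.


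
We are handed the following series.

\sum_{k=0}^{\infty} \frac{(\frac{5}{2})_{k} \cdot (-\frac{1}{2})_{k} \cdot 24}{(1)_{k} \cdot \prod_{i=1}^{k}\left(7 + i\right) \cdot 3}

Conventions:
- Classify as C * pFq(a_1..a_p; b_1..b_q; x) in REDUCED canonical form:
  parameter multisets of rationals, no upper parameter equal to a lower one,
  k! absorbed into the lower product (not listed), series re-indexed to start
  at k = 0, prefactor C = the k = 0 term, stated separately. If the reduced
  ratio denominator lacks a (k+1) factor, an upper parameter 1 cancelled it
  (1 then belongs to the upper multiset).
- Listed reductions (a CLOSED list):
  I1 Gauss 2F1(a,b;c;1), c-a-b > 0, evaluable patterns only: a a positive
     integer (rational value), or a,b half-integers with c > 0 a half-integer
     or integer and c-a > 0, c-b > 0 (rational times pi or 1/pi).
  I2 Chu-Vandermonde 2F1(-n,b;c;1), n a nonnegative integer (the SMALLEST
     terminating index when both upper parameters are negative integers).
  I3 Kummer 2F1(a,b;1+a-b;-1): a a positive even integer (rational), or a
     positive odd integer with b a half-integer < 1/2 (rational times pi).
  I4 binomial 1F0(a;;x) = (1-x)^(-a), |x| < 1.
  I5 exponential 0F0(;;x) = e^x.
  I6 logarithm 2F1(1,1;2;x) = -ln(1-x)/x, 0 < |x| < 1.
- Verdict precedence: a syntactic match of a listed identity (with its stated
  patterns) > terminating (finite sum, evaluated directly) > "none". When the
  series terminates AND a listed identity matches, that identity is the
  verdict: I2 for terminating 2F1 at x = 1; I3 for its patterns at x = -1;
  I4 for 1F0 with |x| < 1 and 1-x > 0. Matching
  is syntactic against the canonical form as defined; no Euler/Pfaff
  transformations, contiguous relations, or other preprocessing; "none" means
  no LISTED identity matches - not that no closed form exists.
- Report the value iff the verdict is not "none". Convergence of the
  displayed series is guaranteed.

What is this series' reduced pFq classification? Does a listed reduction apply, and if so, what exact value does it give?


This is 8 * 2F1(-\frac{1}{2}, \frac{5}{2}; 8; 1) in reduced canonical form. Verdict: the half-integer Gauss pattern (I1) matches (x = 1; upper {-\frac{1}{2}, \frac{5}{2}} half-integers, c = 8 in the evaluable pattern). Sum: \frac{8388608}{405405} / \pi.

Key observation: x = 1 and the constant factors (C = 8) combine into one prefactor.
Adjacent-term ratio: r(k) = 1 * (k-\frac{1}{2}) (k+\frac{5}{2}) / [(k+8) (k+1)] - poly over poly, x = 1 from leading terms; C = 8 at k = 0.


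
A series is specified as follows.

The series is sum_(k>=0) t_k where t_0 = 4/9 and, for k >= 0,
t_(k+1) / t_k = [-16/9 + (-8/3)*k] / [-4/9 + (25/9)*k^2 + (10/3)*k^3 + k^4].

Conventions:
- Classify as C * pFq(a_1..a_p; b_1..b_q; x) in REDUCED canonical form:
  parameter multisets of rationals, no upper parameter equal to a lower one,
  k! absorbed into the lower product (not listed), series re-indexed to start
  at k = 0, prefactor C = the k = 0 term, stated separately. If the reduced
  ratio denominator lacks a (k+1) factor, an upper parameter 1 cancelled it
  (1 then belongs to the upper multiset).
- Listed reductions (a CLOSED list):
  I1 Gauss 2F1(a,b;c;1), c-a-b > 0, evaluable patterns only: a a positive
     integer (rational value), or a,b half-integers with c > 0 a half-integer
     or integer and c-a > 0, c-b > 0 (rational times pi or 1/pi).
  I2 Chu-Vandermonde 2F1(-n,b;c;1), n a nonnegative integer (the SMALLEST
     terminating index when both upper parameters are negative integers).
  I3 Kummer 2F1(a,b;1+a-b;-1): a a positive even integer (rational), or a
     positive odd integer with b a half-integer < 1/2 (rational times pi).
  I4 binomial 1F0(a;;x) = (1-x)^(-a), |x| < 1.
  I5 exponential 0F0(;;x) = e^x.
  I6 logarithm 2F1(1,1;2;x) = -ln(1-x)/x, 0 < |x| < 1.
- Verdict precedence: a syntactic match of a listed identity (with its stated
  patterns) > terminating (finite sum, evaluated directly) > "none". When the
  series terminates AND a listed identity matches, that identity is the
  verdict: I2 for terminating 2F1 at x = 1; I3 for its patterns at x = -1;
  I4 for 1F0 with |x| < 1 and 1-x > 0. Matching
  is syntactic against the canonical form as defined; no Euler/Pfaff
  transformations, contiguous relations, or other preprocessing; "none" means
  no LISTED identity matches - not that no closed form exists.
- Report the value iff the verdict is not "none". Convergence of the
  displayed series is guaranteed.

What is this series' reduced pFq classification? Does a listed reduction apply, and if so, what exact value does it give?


At argument -8/3: a 0F2 with upper {-}, lower {-1/3, 2}, scaled by C = 4/9. Verdict: none. A 0F2 with upper {-} fits none of I1-I6 at x = -8/3; the sum runs forever.

Key step: x = (-8/3) and the expanded ratio factors over Q; C = 4/9, x = -8/3, roots give parameters.
Ratio: r(k) = (-8/3) * 1 / [(k-1/3) (k+2) (k+1)] - poly over poly, x = (-8/3) from leading terms; C = 4/9 at k = 0.


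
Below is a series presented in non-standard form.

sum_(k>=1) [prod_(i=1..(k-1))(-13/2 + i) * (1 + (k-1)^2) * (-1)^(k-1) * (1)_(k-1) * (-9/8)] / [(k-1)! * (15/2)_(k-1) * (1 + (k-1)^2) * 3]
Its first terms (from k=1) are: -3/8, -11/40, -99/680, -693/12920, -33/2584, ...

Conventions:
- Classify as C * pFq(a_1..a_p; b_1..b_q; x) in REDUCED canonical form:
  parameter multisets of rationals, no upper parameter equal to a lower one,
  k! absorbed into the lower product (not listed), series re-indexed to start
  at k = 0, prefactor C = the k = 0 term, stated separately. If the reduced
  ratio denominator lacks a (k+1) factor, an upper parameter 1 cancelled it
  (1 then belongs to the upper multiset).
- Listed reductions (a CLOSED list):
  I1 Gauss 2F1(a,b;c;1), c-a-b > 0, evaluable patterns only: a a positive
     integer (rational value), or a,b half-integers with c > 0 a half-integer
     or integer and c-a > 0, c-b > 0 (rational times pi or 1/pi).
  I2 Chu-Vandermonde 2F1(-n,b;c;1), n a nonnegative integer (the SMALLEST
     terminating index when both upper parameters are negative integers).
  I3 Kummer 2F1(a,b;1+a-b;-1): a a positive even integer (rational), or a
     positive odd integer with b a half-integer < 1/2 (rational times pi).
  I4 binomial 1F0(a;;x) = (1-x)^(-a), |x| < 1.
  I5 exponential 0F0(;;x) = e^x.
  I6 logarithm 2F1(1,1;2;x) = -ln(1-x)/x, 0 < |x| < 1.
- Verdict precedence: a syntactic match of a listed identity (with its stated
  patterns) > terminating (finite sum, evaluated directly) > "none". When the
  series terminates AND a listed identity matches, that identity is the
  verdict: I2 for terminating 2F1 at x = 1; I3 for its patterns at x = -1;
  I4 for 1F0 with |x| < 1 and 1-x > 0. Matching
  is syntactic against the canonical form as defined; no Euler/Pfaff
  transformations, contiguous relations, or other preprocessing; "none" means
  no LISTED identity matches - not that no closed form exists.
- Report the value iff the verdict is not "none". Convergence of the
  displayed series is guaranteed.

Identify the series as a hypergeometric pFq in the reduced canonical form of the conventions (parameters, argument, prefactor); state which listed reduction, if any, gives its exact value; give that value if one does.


First insight: x = (-1) and the running product (C = -3/8) telescopes to a rising factorial.
Adjacent-term ratio: r(k) = (-1) * (k-11/2) (k+1) / [(k+15/2) (k+1)] - rational; roots negated = parameters, x = (-1), C = -3/8.

This is -3/8 * 2F1(-11/2, 1; 15/2; -1) in reduced canonical form. Verdict (x = -1): Kummer's theorem (I3) applies (x = -1; c = 15/2 equals 1+a-b for upper {-11/2, 1}: listed pattern). Exact value: (-9009/32768) * pi.


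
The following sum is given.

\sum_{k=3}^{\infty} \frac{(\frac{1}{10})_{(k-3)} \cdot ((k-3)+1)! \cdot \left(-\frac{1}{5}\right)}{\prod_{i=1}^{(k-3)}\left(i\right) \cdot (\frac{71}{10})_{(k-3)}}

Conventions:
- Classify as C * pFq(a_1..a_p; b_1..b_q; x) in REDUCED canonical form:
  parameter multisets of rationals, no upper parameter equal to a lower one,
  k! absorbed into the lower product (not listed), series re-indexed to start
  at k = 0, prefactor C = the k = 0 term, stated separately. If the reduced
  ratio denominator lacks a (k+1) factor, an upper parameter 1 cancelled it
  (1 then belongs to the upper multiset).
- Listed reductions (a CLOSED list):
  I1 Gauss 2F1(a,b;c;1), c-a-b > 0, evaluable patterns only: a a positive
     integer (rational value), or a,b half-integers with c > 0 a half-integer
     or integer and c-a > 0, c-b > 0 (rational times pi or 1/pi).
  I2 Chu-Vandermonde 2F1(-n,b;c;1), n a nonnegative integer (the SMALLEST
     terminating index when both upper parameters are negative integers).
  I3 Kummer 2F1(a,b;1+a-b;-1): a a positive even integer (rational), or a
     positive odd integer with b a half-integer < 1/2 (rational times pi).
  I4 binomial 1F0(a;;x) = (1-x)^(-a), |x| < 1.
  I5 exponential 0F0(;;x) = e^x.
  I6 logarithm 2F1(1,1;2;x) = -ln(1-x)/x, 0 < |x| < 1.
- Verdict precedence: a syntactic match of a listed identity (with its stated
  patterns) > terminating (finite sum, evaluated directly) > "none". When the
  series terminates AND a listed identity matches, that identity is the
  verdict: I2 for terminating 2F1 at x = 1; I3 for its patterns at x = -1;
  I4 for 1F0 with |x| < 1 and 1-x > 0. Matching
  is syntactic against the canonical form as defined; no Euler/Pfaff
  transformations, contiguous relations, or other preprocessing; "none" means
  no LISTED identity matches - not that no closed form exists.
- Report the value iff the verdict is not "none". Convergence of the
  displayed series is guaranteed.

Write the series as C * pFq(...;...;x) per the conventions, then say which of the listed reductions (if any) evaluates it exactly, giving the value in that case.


Classification (C = -\frac{1}{5}): 2F1 with upper {\frac{1}{10}, 2}, lower {\frac{71}{10}}, argument x = 1. Verdict: Gauss's theorem (I1) matches (x = 1: the Gamma ratio telescopes since c-a-b = 5 > 0 and a = 2 in Z>0). Value: -\frac{1037}{5000}.

First insight: x = 1 and the product of the first k integers (prefactor -1/5) is k!.
Term ratio: r(k) = 1 * (k+\frac{1}{10}) (k+2) / [(k+\frac{71}{10}) (k+1)] - poly over poly, x = 1 from leading terms; C = -\frac{1}{5} at k = 0.


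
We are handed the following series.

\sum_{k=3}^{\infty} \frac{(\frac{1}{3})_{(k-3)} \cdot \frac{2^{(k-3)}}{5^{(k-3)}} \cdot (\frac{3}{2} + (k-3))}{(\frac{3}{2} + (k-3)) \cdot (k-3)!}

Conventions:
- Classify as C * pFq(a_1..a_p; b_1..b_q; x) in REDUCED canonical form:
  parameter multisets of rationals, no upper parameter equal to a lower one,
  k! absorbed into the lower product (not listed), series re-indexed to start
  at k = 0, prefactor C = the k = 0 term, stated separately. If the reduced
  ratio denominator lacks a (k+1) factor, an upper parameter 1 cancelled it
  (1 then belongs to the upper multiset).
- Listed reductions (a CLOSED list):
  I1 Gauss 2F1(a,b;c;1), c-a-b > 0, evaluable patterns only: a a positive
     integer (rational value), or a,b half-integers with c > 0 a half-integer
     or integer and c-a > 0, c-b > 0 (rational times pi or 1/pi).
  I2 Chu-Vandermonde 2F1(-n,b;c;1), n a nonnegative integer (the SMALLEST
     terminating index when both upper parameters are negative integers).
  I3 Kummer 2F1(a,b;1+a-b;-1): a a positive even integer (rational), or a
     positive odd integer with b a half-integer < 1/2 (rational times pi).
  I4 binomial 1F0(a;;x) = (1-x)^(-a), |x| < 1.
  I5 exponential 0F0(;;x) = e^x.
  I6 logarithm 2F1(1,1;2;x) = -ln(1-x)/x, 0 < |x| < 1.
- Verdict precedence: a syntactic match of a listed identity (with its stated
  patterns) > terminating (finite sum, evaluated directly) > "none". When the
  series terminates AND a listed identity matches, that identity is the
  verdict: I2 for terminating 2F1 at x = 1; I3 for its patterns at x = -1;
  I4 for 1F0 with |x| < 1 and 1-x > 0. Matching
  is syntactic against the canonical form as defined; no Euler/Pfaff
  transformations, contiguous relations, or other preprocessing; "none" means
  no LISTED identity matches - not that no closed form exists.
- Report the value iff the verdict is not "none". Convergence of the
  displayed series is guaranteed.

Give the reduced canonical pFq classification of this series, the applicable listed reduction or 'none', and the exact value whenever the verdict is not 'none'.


This is 1 * 1F0(\frac{1}{3}; -; \frac{2}{5}) in reduced canonical form. Verdict: the I4 binomial reduction matches (the 1F0 binomial series: exponent -1/3, x = \frac{2}{5}). Sum: \left(\frac{3}{5}\right)^{-\frac{1}{3}}.

Structural cue: from the first term 1: striking the common factor k + 3/2 reduces the term (prefactor 1).
Adjacent-term ratio: r(k) = \frac{2}{5} * (k+\frac{1}{3}) / [(k+1)] - rational in k, leading ratio \frac{2}{5}; with t_0 = 1, classification follows.


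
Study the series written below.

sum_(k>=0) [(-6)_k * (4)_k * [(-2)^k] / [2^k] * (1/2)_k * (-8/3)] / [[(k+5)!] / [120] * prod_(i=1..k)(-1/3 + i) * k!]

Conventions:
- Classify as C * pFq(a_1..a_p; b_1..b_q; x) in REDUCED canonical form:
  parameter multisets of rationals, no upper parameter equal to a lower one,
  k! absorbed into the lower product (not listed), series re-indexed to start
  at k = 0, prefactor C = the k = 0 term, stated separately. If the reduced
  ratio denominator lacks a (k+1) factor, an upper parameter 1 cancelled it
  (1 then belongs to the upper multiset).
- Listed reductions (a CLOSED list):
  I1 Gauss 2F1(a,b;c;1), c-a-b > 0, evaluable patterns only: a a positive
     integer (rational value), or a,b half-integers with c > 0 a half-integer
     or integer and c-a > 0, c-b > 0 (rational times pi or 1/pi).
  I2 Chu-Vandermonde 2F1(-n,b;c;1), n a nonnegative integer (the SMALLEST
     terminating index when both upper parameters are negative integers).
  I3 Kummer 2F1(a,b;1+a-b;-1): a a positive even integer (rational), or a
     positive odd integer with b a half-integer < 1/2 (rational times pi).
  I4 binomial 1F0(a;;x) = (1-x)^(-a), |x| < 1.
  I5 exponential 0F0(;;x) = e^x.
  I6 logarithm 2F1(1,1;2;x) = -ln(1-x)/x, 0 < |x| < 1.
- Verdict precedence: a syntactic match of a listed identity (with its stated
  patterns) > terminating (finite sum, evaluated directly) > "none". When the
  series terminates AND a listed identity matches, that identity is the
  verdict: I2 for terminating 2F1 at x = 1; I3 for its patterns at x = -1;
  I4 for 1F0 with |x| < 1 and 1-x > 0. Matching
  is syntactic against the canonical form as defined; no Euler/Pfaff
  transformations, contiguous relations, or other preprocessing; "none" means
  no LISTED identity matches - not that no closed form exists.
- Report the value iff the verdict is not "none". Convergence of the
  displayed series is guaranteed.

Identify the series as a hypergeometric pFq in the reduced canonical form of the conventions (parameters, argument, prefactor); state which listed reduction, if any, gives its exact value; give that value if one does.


At argument -1: a 3F2 with upper {-6, 1/2, 4}, lower {2/3, 6}, scaled by C = -8/3. Verdict: terminating - the sum ends at index 6 because -6 is a negative integer; exact evaluation follows. Sum: -22435627/502656.

The tell: from the first term -8/3: the denominator's factorial ratio (C = -8/3) is a lower Pochhammer.
Term ratio: r(k) = (-1) * (k-6) (k+1/2) (k+4) / [(k+2/3) (k+6) (k+1)] ; factor over Q: parameters, x = (-1), and C = -8/3.


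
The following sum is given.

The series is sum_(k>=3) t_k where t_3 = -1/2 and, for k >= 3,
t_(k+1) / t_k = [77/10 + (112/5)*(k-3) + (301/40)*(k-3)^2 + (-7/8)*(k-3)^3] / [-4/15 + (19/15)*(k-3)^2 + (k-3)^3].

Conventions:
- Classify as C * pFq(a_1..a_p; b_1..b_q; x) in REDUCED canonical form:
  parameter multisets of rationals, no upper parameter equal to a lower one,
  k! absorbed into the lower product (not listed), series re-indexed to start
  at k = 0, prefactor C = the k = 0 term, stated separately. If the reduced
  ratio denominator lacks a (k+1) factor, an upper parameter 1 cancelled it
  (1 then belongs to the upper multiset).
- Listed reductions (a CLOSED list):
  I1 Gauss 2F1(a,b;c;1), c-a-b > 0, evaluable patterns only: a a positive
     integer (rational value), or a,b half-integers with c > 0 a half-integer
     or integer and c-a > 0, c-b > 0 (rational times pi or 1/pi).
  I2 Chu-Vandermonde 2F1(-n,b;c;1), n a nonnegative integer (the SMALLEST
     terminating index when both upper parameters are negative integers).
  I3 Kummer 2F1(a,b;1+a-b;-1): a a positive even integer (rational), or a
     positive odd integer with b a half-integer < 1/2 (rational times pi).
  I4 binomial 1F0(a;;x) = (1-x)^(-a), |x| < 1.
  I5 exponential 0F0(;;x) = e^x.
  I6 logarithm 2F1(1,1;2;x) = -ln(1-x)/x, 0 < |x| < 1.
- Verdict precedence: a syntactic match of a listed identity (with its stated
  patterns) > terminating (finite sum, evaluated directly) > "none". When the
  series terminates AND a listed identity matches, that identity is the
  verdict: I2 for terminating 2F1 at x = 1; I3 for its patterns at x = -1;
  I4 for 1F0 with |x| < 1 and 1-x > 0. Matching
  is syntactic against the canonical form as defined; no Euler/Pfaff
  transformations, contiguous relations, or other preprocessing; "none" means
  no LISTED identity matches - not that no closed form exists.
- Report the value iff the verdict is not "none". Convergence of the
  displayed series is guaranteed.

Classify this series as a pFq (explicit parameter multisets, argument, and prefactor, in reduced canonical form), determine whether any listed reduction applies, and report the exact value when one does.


Key step: from the first term -1/2: roots of the ratio polynomials (C = -1/2, x = -7/8) are the negated parameters.
Term ratio: r(k) = (-7/8) * (k-11) (k+2/5) (k+2) / [(k-2/5) (k+2/3) (k+1)] - rational in k, leading ratio (-7/8); with t_0 = -1/2, classification follows.

This is -1/2 * 3F2(-11, 2/5, 2; -2/5, 2/3; -7/8) in reduced canonical form. Verdict: terminating - no listed pattern fits, but -11 in the upper list cuts the series at k = 11; direct evaluation. Sum: 13664990033219937572244463/291120152881445994496.


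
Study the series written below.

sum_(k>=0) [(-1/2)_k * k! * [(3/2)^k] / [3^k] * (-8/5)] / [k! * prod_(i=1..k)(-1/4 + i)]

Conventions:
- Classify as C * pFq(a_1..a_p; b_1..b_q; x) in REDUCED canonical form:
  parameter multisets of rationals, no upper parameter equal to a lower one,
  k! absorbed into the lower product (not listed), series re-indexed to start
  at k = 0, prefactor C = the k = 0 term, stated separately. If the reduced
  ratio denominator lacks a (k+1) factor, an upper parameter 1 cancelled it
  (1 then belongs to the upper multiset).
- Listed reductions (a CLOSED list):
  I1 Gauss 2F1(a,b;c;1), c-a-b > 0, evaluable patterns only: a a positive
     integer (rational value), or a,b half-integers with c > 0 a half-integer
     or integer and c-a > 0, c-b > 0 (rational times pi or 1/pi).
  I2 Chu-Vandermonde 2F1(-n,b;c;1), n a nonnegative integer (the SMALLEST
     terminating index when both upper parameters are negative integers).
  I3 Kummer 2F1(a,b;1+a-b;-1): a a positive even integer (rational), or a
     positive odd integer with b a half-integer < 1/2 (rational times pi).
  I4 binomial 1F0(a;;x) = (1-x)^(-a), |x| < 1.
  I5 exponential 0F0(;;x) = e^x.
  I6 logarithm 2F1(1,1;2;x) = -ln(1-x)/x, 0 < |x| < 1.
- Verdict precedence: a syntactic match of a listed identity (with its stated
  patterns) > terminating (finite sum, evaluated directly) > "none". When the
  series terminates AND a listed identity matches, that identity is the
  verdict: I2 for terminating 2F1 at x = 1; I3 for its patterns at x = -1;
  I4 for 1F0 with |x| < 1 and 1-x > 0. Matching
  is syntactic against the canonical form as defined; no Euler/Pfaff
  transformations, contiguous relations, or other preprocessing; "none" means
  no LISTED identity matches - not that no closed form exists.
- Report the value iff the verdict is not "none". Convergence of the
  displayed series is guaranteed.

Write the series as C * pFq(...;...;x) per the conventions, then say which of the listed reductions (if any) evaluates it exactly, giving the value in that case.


With C = -8/5: the canonical form is 2F1(-1/2, 1; 3/4; 1/2). Verdict: no listed reduction: x = 1/2 and upper {-1/2, 1} fail every I1-I6 pattern.

Key step: from the first term -8/5: the two k-th powers (prefactor -8/5) combine into one argument.
Step ratio: r(k) = (1/2) * (k-1/2) (k+1) / [(k+3/4) (k+1)] - rational in k, leading ratio (1/2); with t_0 = -8/5, classification follows.


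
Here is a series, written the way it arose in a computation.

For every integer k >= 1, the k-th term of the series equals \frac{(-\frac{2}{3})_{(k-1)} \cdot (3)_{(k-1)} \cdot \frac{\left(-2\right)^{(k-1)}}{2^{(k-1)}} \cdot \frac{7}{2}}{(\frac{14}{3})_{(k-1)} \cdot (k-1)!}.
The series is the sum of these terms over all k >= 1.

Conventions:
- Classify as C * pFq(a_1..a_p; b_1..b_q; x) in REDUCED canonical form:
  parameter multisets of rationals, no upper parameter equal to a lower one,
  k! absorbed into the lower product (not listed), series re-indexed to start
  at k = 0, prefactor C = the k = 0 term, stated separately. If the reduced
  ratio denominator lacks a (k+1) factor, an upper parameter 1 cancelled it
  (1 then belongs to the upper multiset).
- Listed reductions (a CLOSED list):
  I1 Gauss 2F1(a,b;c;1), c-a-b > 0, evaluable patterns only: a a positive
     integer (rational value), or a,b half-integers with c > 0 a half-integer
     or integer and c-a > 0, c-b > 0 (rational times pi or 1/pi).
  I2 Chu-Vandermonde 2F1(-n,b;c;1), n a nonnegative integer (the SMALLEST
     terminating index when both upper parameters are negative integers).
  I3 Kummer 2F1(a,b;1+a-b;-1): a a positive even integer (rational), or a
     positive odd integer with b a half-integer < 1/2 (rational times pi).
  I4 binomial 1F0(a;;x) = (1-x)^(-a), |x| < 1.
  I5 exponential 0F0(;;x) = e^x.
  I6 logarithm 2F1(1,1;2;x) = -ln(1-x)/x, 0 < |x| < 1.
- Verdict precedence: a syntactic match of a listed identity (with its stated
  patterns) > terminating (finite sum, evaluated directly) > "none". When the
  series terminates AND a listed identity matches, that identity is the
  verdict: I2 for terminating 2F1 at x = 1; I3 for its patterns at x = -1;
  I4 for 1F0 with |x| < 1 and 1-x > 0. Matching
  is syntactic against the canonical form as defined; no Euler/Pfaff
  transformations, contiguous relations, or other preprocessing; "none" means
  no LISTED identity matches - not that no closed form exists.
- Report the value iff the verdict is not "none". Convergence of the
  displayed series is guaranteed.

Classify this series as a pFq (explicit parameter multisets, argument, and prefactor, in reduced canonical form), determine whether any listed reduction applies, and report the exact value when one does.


The tell: t_0 = \frac{7}{2} here, and the two k-th powers (prefactor 7/2) combine into one argument.
Term ratio: r(k) = -1 * (k-\frac{2}{3}) (k+3) / [(k+\frac{14}{3}) (k+1)] - rational; roots negated = parameters, x = -1, C = \frac{7}{2}.

Prefactor \frac{7}{2}, argument -1: 2F1 with upper {-\frac{2}{3}, 3} over lower {\frac{14}{3}}. Verdict: none. A 2F1 with upper {-\frac{2}{3}, 3} fits none of I1-I6 at x = -1; the sum runs forever.


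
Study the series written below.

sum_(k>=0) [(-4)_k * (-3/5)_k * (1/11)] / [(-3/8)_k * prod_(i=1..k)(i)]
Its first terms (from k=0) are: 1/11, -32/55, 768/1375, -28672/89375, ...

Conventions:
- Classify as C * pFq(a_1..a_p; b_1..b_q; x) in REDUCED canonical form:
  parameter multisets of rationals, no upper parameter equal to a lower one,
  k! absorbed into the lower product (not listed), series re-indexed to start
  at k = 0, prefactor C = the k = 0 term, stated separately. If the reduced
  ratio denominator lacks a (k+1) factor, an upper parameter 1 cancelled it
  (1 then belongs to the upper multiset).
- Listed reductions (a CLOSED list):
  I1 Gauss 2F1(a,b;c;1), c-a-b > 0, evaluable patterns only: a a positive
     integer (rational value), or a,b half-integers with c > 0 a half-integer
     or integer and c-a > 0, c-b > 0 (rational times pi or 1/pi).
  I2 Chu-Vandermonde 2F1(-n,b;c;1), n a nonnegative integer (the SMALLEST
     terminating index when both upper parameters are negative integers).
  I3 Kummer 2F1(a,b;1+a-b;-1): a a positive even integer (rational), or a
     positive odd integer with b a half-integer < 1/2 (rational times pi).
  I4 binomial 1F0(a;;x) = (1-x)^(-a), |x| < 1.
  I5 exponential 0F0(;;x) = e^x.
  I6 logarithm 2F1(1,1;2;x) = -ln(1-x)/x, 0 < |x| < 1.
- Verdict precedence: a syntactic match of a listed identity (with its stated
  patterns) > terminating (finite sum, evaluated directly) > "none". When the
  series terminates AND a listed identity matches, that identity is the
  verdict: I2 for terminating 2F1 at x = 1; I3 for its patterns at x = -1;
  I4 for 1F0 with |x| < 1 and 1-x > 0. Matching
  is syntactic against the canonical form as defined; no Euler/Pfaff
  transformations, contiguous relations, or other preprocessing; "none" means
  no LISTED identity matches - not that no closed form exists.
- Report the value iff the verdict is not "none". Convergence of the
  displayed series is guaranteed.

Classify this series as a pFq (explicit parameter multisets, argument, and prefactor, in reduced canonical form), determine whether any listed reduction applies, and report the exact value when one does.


This is 1/11 * 2F1(-4, -3/5; -3/8; 1) in reduced canonical form. Verdict: Chu-Vandermonde (I2) applies (terminating 2F1 at x = 1 with n = 4, b = -3/5, c = -3/8). Exact value: -80367/446875.

Key step: x = 1 and the product of the first k integers (prefactor 1/11) is k!.
Term ratio: r(k) = 1 * (k-4) (k-3/5) / [(k-3/8) (k+1)] - rational in k. x = 1; t_0 = 1/11; negate the roots.
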